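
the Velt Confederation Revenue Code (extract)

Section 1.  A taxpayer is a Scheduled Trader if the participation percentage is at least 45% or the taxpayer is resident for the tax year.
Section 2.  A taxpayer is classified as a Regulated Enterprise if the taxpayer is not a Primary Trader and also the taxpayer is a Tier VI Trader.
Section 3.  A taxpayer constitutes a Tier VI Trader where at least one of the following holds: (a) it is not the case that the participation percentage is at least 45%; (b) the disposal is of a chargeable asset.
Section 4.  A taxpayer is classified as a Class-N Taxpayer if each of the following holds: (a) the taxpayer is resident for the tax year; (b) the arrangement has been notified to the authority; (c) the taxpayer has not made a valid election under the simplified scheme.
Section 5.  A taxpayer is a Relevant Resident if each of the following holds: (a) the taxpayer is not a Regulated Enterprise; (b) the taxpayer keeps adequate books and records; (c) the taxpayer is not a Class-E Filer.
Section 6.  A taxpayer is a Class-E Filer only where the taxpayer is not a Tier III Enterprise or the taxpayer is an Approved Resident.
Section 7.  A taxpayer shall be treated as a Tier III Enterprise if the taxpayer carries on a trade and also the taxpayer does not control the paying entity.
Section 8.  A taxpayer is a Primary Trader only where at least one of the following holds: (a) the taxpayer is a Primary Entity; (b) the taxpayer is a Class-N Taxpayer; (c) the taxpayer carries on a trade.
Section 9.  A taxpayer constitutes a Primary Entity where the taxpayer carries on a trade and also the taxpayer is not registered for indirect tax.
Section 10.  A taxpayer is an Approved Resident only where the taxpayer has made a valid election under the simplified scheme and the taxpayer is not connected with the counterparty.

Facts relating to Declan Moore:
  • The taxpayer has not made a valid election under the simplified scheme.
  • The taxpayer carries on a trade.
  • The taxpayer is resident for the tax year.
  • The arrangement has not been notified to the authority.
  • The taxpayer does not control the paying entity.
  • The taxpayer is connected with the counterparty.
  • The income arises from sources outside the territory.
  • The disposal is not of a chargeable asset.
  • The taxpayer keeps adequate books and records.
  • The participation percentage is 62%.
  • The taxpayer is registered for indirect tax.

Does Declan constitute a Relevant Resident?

Yes

section 9 — Primary Entity: [the taxpayer carries on a trade? yes] AND [the taxpayer is not registered for indirect tax? no] → not satisfied.
section 4 — Class-N Taxpayer: [the taxpayer is resident for the tax year? yes] AND [the arrangement has been notified to the authority? no] AND [the taxpayer has not made a valid election under the simplified scheme? yes] → not satisfied.
section 8 — Primary Trader: [Primary Entity (section 9)? no] OR [Class-N Taxpayer (section 4)? no] OR [the taxpayer carries on a trade? yes] → satisfied.
section 3 — Tier VI Trader: [participation percentage: 62% ≥ 45%? yes, so negated condition no] OR [the disposal is of a chargeable asset? no] → not satisfied.
section 2 — Regulated Enterprise: [not a Primary Trader (section 8)? no] AND [Tier VI Trader (section 3)? no] → not satisfied.
section 7 — Tier III Enterprise: [the taxpayer carries on a trade? yes] AND [the taxpayer does not control the paying entity? yes] → satisfied.
section 10 — Approved Resident: [the taxpayer has made a valid election under the simplified scheme? no] AND [the taxpayer is not connected with the counterparty? no] → not satisfied.
section 6 — Class-E Filer: [not a Tier III Enterprise (section 7)? no] OR [Approved Resident (section 10)? no] → not satisfied.
section 5 — Relevant Resident: [not a Regulated Enterprise (section 2)? yes] AND [the taxpayer keeps adequate books and records? yes] AND [not a Class-E Filer (section 6)? yes] → satisfied.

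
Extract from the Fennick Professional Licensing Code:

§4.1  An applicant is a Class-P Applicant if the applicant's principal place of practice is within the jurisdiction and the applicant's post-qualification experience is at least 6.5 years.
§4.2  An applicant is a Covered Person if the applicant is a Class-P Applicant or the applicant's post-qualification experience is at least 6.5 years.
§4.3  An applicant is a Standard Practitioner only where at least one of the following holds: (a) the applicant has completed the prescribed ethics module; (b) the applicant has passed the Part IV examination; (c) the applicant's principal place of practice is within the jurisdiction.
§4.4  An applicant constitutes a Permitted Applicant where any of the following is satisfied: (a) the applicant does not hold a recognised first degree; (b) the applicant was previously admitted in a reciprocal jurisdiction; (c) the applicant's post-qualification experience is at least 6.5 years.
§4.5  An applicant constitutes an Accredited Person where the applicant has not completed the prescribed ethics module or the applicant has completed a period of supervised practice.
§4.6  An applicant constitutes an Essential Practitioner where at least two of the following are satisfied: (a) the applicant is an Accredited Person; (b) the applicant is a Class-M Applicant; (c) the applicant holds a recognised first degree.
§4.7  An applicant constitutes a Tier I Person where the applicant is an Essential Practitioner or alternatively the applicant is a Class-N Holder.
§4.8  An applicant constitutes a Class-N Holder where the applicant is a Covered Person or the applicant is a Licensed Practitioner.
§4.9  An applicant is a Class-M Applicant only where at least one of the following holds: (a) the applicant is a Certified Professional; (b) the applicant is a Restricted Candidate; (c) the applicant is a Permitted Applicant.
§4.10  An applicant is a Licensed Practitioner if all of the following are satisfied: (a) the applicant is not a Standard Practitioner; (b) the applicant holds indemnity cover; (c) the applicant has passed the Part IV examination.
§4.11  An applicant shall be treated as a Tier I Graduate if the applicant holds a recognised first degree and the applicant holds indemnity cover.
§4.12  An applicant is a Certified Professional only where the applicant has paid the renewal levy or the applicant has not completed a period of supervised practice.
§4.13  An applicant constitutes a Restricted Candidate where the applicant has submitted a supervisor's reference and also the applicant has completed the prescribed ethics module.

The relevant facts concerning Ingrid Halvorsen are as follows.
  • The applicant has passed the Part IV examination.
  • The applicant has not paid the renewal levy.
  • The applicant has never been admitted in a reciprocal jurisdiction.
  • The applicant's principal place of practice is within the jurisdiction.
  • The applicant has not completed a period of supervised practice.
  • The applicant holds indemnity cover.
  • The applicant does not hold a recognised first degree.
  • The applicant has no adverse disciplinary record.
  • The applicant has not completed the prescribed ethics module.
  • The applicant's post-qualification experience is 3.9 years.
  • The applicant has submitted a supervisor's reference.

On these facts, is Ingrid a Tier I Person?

§4.5 — Accredited Person: [the applicant has not completed the prescribed ethics module? yes] OR [the applicant has completed a period of supervised practice? no] → satisfied.
§4.12 — Certified Professional: [the applicant has paid the renewal levy? no] OR [the applicant has not completed a period of supervised practice? yes] → satisfied.
§4.13 — Restricted Candidate: [the applicant has submitted a supervisor's reference? yes] AND [the applicant has completed the prescribed ethics module? no] → not satisfied.
§4.4 — Permitted Applicant: [the applicant does not hold a recognised first degree? yes] OR [the applicant was previously admitted in a reciprocal jurisdiction? no] OR [applicant's post-qualification experience: 3.9 years ≥ 6.5 years? no] → satisfied.
§4.9 — Class-M Applicant: [Certified Professional (§4.12)? yes] OR [Restricted Candidate (§4.13)? no] OR [Permitted Applicant (§4.4)? yes] → satisfied.
§4.6 — Essential Practitioner: Accredited Person (§4.5)? yes; Class-M Applicant (§4.9)? yes; the applicant holds a recognised first degree? no — 2 of 3 hold (need ≥2) → satisfied.
§4.1 — Class-P Applicant: [the applicant's principal place of practice is within the jurisdiction? yes] AND [applicant's post-qualification experience: 3.9 years ≥ 6.5 years? no] → not satisfied.
§4.2 — Covered Person: [Class-P Applicant (§4.1)? no] OR [applicant's post-qualification experience: 3.9 years ≥ 6.5 years? no] → not satisfied.
§4.3 — Standard Practitioner: [the applicant has completed the prescribed ethics module? no] OR [the applicant has passed the Part IV examination? yes] OR [the applicant's principal place of practice is within the jurisdiction? yes] → satisfied.
§4.10 — Licensed Practitioner: [not a Standard Practitioner (§4.3)? no] AND [the applicant holds indemnity cover? yes] AND [the applicant has passed the Part IV examination? yes] → not satisfied.
§4.8 — Class-N Holder: [Covered Person (§4.2)? no] OR [Licensed Practitioner (§4.10)? no] → not satisfied.
§4.7 — Tier I Person: [Essential Practitioner (§4.6)? yes] OR [Class-N Holder (§4.8)? no] → satisfied.

Yes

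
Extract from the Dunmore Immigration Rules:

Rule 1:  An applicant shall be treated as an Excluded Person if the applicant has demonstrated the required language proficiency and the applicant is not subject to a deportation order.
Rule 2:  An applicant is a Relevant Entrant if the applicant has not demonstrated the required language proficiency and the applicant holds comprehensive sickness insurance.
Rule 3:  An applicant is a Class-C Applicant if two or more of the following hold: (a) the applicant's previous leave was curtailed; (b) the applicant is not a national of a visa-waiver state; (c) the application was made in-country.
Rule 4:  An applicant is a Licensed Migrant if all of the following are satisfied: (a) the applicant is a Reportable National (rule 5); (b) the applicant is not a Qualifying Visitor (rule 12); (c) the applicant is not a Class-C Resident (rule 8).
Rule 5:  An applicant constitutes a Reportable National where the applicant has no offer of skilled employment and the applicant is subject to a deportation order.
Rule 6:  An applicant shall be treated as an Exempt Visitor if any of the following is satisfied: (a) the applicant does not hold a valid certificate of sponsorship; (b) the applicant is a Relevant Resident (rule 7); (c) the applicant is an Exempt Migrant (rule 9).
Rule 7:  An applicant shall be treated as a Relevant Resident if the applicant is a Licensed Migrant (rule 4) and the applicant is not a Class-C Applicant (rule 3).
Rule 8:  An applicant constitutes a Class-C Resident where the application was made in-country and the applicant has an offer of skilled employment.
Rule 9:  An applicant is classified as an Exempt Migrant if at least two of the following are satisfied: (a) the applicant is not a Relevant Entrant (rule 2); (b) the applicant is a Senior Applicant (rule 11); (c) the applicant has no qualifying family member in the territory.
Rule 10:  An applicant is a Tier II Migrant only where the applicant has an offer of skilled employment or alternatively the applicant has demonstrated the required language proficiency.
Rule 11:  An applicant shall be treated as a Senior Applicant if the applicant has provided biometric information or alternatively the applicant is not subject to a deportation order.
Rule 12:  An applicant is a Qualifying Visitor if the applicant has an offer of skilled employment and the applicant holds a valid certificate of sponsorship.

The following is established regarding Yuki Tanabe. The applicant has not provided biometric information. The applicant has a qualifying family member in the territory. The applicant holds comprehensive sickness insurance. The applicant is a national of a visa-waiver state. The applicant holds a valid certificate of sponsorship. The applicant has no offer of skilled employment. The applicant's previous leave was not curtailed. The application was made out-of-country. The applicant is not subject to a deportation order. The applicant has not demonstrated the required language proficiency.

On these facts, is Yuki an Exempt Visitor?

rule 5 — Reportable National: [the applicant has no offer of skilled employment? yes] AND [the applicant is subject to a deportation order? no] → not satisfied.
rule 12 — Qualifying Visitor: [the applicant has an offer of skilled employment? no] AND [the applicant holds a valid certificate of sponsorship? yes] → not satisfied.
rule 8 — Class-C Resident: [the application was made in-country? no] AND [the applicant has an offer of skilled employment? no] → not satisfied.
rule 4 — Licensed Migrant: [Reportable National (rule 5)? no] AND [not a Qualifying Visitor (rule 12)? yes] AND [not a Class-C Resident (rule 8)? yes] → not satisfied.
rule 3 — Class-C Applicant: the applicant's previous leave was curtailed? no; the applicant is not a national of a visa-waiver state? no; the application was made in-country? no — 0 of 3 hold (need ≥2) → not satisfied.
rule 7 — Relevant Resident: [Licensed Migrant (rule 4)? no] AND [not a Class-C Applicant (rule 3)? yes] → not satisfied.
rule 2 — Relevant Entrant: [the applicant has not demonstrated the required language proficiency? yes] AND [the applicant holds comprehensive sickness insurance? yes] → satisfied.
rule 11 — Senior Applicant: [the applicant has provided biometric information? no] OR [the applicant is not subject to a deportation order? yes] → satisfied.
rule 9 — Exempt Migrant: not a Relevant Entrant (rule 2)? no; Senior Applicant (rule 11)? yes; the applicant has no qualifying family member in the territory? no — 1 of 3 hold (need ≥2) → not satisfied.
rule 6 — Exempt Visitor: [the applicant does not hold a valid certificate of sponsorship? no] OR [Relevant Resident (rule 7)? no] OR [Exempt Migrant (rule 9)? no] → not satisfied.

No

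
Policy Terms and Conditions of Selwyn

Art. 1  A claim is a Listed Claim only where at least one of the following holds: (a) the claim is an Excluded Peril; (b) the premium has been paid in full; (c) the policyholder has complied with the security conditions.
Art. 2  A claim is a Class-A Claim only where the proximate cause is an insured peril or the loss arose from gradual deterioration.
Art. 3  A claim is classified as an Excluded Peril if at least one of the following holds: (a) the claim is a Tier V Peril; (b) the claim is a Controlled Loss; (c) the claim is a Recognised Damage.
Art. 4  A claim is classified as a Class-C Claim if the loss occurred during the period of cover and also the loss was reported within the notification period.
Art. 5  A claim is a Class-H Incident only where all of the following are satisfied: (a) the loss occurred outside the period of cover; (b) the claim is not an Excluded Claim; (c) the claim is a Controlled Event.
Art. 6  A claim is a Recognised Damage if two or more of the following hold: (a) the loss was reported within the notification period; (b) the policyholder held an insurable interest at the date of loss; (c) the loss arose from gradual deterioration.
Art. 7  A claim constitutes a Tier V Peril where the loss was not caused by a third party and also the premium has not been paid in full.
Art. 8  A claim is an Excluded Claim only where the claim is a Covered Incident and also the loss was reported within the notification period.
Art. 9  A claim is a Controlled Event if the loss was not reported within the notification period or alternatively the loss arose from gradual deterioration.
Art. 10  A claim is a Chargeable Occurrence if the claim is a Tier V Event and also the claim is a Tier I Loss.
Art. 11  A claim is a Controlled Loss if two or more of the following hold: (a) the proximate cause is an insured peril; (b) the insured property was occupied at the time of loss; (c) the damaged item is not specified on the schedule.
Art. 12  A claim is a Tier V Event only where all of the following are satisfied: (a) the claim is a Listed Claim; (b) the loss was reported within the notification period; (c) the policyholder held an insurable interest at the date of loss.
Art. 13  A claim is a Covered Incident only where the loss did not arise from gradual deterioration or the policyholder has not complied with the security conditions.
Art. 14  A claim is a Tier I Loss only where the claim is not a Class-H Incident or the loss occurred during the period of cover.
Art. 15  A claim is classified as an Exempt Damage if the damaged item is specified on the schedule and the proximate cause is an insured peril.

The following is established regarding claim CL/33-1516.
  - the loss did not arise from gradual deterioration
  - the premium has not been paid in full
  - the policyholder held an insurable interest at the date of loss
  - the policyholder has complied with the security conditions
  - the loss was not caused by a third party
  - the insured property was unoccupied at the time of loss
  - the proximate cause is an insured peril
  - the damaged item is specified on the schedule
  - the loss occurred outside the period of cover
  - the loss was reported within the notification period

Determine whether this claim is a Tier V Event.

article 7 — Tier V Peril: [the loss was not caused by a third party? yes] AND [the premium has not been paid in full? yes] → satisfied.
article 11 — Controlled Loss: the proximate cause is an insured peril? yes; the insured property was occupied at the time of loss? no; the damaged item is not specified on the schedule? no — 1 of 3 hold (need ≥2) → not satisfied.
article 6 — Recognised Damage: the loss was reported within the notification period? yes; the policyholder held an insurable interest at the date of loss? yes; the loss arose from gradual deterioration? no — 2 of 3 hold (need ≥2) → satisfied.
article 3 — Excluded Peril: [Tier V Peril (article 7)? yes] OR [Controlled Loss (article 11)? no] OR [Recognised Damage (article 6)? yes] → satisfied.
article 1 — Listed Claim: [Excluded Peril (article 3)? yes] OR [the premium has been paid in full? no] OR [the policyholder has complied with the security conditions? yes] → satisfied.
article 12 — Tier V Event: [Listed Claim (article 1)? yes] AND [the loss was reported within the notification period? yes] AND [the policyholder held an insurable interest at the date of loss? yes] → satisfied.

Yes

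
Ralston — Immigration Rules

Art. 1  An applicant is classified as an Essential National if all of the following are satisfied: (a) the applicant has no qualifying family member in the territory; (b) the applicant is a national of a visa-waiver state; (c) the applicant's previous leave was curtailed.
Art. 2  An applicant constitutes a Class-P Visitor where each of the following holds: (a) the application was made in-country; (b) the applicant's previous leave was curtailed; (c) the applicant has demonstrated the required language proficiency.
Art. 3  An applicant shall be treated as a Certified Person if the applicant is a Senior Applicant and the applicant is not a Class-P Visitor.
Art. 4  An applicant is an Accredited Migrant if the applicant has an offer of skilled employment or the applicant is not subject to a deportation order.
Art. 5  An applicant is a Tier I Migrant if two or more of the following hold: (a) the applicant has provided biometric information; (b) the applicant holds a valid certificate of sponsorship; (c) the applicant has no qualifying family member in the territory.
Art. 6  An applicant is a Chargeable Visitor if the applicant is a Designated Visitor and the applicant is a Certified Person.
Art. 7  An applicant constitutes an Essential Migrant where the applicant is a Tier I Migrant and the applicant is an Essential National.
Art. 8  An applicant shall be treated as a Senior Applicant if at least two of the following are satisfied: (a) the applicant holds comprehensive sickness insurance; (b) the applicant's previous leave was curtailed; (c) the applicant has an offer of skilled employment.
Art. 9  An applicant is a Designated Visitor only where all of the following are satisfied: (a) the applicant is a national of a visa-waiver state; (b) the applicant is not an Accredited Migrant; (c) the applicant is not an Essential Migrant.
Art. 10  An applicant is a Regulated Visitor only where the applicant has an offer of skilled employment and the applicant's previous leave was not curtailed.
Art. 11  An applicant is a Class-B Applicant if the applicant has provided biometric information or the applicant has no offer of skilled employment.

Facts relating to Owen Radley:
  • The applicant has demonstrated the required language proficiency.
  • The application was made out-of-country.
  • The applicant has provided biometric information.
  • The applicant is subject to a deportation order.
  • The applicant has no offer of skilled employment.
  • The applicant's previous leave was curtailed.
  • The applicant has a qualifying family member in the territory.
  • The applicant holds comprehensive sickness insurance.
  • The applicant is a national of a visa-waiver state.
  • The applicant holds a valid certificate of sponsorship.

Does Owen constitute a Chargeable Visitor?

Yes

Under article 4: the applicant has an offer of skilled employment? no; or the applicant is not subject to a deportation order? no. So the applicant is not an Accredited Migrant.
Under article 5: the applicant has provided biometric information? yes; the applicant holds a valid certificate of sponsorship? yes; the applicant has no qualifying family member in the territory? no — 2 of 3 hold (need ≥2) → satisfied.
Under article 1: the applicant has no qualifying family member in the territory? no; and the applicant is a national of a visa-waiver state? yes; and the applicant's previous leave was curtailed? yes. So the applicant is not an Essential National.
Under article 7: Tier I Migrant (article 5)? yes; and Essential National (article 1)? no. So the applicant is not an Essential Migrant.
Under article 9: the applicant is a national of a visa-waiver state? yes; and not an Accredited Migrant (article 4)? yes; and not an Essential Migrant (article 7)? yes. So the applicant is a Designated Visitor.
Under article 8: the applicant holds comprehensive sickness insurance? yes; the applicant's previous leave was curtailed? yes; the applicant has an offer of skilled employment? no — 2 of 3 hold (need ≥2) → satisfied.
Under article 2: the application was made in-country? no; and the applicant's previous leave was curtailed? yes; and the applicant has demonstrated the required language proficiency? yes. So the applicant is not a Class-P Visitor.
Under article 3: Senior Applicant (article 8)? yes; and not a Class-P Visitor (article 2)? yes. So the applicant is a Certified Person.
Under article 6: Designated Visitor (article 9)? yes; and Certified Person (article 3)? yes. So the applicant is a Chargeable Visitor.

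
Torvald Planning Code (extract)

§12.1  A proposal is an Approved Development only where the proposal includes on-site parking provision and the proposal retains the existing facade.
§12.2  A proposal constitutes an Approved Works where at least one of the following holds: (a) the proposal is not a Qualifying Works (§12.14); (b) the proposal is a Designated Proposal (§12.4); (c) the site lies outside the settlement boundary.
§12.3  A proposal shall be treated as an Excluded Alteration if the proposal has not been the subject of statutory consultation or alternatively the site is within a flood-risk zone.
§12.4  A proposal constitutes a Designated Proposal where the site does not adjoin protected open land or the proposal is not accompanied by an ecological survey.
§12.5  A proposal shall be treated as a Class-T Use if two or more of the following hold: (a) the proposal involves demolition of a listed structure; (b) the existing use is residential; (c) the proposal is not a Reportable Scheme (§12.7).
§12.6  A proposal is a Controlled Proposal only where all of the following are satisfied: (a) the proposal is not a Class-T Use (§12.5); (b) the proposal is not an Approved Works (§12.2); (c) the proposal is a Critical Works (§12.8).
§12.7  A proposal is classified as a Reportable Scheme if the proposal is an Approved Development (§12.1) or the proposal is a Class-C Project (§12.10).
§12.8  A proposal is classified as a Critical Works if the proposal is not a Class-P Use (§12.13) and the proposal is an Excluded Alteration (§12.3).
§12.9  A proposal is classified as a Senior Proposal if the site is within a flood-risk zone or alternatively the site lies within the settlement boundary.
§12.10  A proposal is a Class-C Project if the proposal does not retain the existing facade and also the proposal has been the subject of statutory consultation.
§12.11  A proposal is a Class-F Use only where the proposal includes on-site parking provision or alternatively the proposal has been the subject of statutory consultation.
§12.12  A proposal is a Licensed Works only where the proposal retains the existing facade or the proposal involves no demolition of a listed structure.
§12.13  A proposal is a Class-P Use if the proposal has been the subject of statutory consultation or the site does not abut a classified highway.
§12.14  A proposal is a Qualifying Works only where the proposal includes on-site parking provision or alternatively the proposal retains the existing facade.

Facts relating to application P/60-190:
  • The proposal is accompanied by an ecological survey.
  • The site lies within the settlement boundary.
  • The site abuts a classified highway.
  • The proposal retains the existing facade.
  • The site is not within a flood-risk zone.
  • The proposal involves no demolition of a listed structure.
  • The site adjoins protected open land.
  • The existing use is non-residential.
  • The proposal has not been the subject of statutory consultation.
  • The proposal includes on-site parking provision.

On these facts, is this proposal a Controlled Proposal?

Under §12.1: the proposal includes on-site parking provision? yes; and the proposal retains the existing facade? yes. So the proposal is an Approved Development.
Under §12.10: the proposal does not retain the existing facade? no; and the proposal has been the subject of statutory consultation? no. So the proposal is not a Class-C Project.
Under §12.7: Approved Development (§12.1)? yes; or Class-C Project (§12.10)? no. So the proposal is a Reportable Scheme.
Under §12.5: the proposal involves demolition of a listed structure? no; the existing use is residential? no; not a Reportable Scheme (§12.7)? no — 0 of 3 hold (need ≥2) → not satisfied.
Under §12.14: the proposal includes on-site parking provision? yes; or the proposal retains the existing facade? yes. So the proposal is a Qualifying Works.
Under §12.4: the site does not adjoin protected open land? no; or the proposal is not accompanied by an ecological survey? no. So the proposal is not a Designated Proposal.
Under §12.2: not a Qualifying Works (§12.14)? no; or Designated Proposal (§12.4)? no; or the site lies outside the settlement boundary? no. So the proposal is not an Approved Works.
Under §12.13: the proposal has been the subject of statutory consultation? no; or the site does not abut a classified highway? no. So the proposal is not a Class-P Use.
Under §12.3: the proposal has not been the subject of statutory consultation? yes; or the site is within a flood-risk zone? no. So the proposal is an Excluded Alteration.
Under §12.8: not a Class-P Use (§12.13)? yes; and Excluded Alteration (§12.3)? yes. So the proposal is a Critical Works.
Under §12.6: not a Class-T Use (§12.5)? yes; and not an Approved Works (§12.2)? yes; and Critical Works (§12.8)? yes. So the proposal is a Controlled Proposal.

Yes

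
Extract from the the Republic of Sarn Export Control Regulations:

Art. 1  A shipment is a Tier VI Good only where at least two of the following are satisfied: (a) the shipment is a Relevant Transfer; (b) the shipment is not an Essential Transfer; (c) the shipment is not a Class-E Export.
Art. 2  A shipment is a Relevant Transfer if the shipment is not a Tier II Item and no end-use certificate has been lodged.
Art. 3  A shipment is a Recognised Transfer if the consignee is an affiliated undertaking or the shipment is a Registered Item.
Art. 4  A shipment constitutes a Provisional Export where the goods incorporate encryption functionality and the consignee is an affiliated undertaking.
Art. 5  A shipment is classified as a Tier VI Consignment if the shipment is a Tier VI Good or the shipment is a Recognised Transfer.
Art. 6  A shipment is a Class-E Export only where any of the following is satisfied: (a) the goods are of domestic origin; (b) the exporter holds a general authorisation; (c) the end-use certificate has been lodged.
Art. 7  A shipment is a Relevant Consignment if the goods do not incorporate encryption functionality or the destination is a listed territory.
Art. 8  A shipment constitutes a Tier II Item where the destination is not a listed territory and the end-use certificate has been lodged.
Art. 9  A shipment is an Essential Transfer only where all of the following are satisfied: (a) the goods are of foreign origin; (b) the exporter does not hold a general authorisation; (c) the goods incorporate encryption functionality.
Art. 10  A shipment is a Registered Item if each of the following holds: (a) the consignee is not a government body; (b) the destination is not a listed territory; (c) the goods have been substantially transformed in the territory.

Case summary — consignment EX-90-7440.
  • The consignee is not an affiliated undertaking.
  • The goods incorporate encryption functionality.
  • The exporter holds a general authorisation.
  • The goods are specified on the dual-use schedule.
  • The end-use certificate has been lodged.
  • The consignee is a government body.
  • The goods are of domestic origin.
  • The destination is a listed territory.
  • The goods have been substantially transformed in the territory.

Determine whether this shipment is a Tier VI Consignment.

Under article 8: the destination is not a listed territory? no; and the end-use certificate has been lodged? yes. So the shipment is not a Tier II Item.
Under article 2: not a Tier II Item (article 8)? yes; and no end-use certificate has been lodged? no. So the shipment is not a Relevant Transfer.
Under article 9: the goods are of foreign origin? no; and the exporter does not hold a general authorisation? no; and the goods incorporate encryption functionality? yes. So the shipment is not an Essential Transfer.
Under article 6: the goods are of domestic origin? yes; or the exporter holds a general authorisation? yes; or the end-use certificate has been lodged? yes. So the shipment is a Class-E Export.
Under article 1: Relevant Transfer (article 2)? no; not an Essential Transfer (article 9)? yes; not a Class-E Export (article 6)? no — 1 of 3 hold (need ≥2) → not satisfied.
Under article 10: the consignee is not a government body? no; and the destination is not a listed territory? no; and the goods have been substantially transformed in the territory? yes. So the shipment is not a Registered Item.
Under article 3: the consignee is an affiliated undertaking? no; or Registered Item (article 10)? no. So the shipment is not a Recognised Transfer.
Under article 5: Tier VI Good (article 1)? no; or Recognised Transfer (article 3)? no. So the shipment is not a Tier VI Consignment.

No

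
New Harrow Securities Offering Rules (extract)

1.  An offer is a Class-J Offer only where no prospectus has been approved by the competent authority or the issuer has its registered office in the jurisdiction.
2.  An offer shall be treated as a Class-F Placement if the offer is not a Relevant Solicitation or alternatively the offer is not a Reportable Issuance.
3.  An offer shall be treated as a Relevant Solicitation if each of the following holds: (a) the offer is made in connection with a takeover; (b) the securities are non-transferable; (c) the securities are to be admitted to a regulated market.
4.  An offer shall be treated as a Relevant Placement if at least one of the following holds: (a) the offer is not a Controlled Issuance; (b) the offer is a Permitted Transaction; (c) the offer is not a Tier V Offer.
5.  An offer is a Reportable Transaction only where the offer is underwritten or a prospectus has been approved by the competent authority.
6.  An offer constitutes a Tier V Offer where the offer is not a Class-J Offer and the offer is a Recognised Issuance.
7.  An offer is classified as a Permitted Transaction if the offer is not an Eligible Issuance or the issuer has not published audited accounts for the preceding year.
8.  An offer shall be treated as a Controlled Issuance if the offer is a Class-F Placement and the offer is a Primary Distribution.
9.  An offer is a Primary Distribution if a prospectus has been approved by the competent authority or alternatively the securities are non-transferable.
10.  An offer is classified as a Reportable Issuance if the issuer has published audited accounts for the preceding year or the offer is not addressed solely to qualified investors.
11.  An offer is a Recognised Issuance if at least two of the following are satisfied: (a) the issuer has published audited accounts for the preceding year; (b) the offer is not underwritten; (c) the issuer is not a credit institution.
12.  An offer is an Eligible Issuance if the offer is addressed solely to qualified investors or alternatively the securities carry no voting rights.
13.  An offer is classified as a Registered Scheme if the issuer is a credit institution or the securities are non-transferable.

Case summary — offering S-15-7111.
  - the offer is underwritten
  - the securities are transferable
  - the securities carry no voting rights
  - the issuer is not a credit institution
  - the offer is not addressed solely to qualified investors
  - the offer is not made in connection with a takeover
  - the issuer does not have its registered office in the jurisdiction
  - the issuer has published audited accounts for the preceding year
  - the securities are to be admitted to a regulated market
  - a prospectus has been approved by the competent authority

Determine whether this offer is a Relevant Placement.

No

paragraph 3 — Relevant Solicitation: [the offer is made in connection with a takeover? no] AND [the securities are non-transferable? no] AND [the securities are to be admitted to a regulated market? yes] → not satisfied.
paragraph 10 — Reportable Issuance: [the issuer has published audited accounts for the preceding year? yes] OR [the offer is not addressed solely to qualified investors? yes] → satisfied.
paragraph 2 — Class-F Placement: [not a Relevant Solicitation (paragraph 3)? yes] OR [not a Reportable Issuance (paragraph 10)? no] → satisfied.
paragraph 9 — Primary Distribution: [a prospectus has been approved by the competent authority? yes] OR [the securities are non-transferable? no] → satisfied.
paragraph 8 — Controlled Issuance: [Class-F Placement (paragraph 2)? yes] AND [Primary Distribution (paragraph 9)? yes] → satisfied.
paragraph 12 — Eligible Issuance: [the offer is addressed solely to qualified investors? no] OR [the securities carry no voting rights? yes] → satisfied.
paragraph 7 — Permitted Transaction: [not an Eligible Issuance (paragraph 12)? no] OR [the issuer has not published audited accounts for the preceding year? no] → not satisfied.
paragraph 1 — Class-J Offer: [no prospectus has been approved by the competent authority? no] OR [the issuer has its registered office in the jurisdiction? no] → not satisfied.
paragraph 11 — Recognised Issuance: the issuer has published audited accounts for the preceding year? yes; the offer is not underwritten? no; the issuer is not a credit institution? yes — 2 of 3 hold (need ≥2) → satisfied.
paragraph 6 — Tier V Offer: [not a Class-J Offer (paragraph 1)? yes] AND [Recognised Issuance (paragraph 11)? yes] → satisfied.
paragraph 4 — Relevant Placement: [not a Controlled Issuance (paragraph 8)? no] OR [Permitted Transaction (paragraph 7)? no] OR [not a Tier V Offer (paragraph 6)? no] → not satisfied.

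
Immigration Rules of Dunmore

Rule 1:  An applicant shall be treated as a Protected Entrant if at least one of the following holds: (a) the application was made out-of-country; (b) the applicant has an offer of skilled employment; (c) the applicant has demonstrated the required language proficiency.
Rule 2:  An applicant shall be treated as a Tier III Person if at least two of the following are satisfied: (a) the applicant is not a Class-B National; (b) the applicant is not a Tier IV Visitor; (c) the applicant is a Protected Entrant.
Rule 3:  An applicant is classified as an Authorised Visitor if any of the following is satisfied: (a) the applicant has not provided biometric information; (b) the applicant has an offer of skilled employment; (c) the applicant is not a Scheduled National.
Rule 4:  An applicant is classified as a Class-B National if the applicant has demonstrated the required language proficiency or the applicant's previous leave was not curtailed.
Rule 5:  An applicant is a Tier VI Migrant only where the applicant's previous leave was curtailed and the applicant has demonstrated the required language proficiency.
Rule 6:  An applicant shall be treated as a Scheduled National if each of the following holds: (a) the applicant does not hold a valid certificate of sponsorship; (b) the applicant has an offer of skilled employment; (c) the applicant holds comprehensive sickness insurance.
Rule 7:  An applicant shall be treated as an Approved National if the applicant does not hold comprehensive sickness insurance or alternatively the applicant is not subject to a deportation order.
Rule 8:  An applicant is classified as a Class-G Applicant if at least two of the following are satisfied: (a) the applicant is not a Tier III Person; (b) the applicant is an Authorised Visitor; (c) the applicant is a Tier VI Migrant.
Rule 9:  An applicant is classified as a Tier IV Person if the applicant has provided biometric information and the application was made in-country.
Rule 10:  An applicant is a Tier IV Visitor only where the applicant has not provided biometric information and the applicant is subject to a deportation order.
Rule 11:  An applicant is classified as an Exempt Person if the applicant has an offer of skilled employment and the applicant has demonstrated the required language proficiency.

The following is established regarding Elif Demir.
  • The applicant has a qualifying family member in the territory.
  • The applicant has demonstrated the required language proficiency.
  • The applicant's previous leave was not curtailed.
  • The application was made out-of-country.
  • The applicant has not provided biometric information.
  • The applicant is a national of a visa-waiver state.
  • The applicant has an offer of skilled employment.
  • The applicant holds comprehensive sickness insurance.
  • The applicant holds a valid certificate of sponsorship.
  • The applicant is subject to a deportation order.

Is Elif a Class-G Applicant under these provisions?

Yes

rule 4 — Class-B National: [the applicant has demonstrated the required language proficiency? yes] OR [the applicant's previous leave was not curtailed? yes] → satisfied.
rule 10 — Tier IV Visitor: [the applicant has not provided biometric information? yes] AND [the applicant is subject to a deportation order? yes] → satisfied.
rule 1 — Protected Entrant: [the application was made out-of-country? yes] OR [the applicant has an offer of skilled employment? yes] OR [the applicant has demonstrated the required language proficiency? yes] → satisfied.
rule 2 — Tier III Person: not a Class-B National (rule 4)? no; not a Tier IV Visitor (rule 10)? no; Protected Entrant (rule 1)? yes — 1 of 3 hold (need ≥2) → not satisfied.
rule 6 — Scheduled National: [the applicant does not hold a valid certificate of sponsorship? no] AND [the applicant has an offer of skilled employment? yes] AND [the applicant holds comprehensive sickness insurance? yes] → not satisfied.
rule 3 — Authorised Visitor: [the applicant has not provided biometric information? yes] OR [the applicant has an offer of skilled employment? yes] OR [not a Scheduled National (rule 6)? yes] → satisfied.
rule 5 — Tier VI Migrant: [the applicant's previous leave was curtailed? no] AND [the applicant has demonstrated the required language proficiency? yes] → not satisfied.
rule 8 — Class-G Applicant: not a Tier III Person (rule 2)? yes; Authorised Visitor (rule 3)? yes; Tier VI Migrant (rule 5)? no — 2 of 3 hold (need ≥2) → satisfied.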